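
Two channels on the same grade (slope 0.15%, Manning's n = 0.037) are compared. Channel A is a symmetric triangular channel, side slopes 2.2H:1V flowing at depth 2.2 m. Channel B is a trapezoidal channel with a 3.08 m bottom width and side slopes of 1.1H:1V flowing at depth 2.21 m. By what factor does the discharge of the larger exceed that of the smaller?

Channel A: For a triangular section with side slope z = 2.2: A = zy² = 2.2×2.2² = 10.65 m²; P = 2y√(1+z²) = 2×2.2×2.417 = 10.63 m. Hydraulic radius R = A/P = 10.65/10.63 = 1.001 m. Q_A = (1/0.037)·10.65·1.001^(2/3)·√0.0015 = 11.16 m³/s.
Channel B: With bottom width b = 3.08 m and side slope z = 1.1: A = (b + zy)y = (3.08 + 1.1×2.21)×2.21 = 12.18 m²; P = b + 2y√(1+z²) = 3.08 + 2×2.21×1.487 = 9.651 m. Hydraulic radius R = A/P = 12.18/9.651 = 1.262 m. Q_B = (1/0.037)·12.18·1.262^(2/3)·√0.0015 = 14.89 m³/s.
The larger discharge is 14.89 m³/s and the smaller is 11.16 m³/s; the ratio is 1.33.

1.33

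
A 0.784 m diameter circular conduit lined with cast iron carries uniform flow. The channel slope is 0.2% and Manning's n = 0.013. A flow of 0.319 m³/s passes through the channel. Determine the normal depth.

y_n = 0.424 m

Manning's equation rearranged: A R^(2/3) = nQ / (1·√S) = 0.013 × 0.319 / (√0.002) = 0.09273.
At y = 0.317 m: A R^(2/3) = 0.05598 — low.
At y = 0.424 m: A R^(2/3) = 0.09283 — matches.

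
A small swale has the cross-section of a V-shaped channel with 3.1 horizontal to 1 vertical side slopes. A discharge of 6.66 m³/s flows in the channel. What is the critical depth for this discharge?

At critical depth, Q² T / (g A³) = 1, i.e. A³/T = Q²/g = 6.66²/9.81 = 4.521.
At y = 0.677 m: A³/T = 0.6833 — low.
At y = 1.1 m: A³/T = 7.739 — high.
At y = 0.988 m: A³/T = 4.524 — matches.

y_c = 0.988 m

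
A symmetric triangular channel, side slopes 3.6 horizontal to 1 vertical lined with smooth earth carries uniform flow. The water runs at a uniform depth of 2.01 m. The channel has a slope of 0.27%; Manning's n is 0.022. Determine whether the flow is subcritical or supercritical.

For a triangular section with side slope z = 3.6: A = zy² = 3.6×2.01² = 14.54 m²; P = 2y√(1+z²) = 2×2.01×3.736 = 15.02 m.
Hydraulic radius R = A/P = 14.54/15.02 = 0.9683 m.
V = (1/n) R^(2/3) √S = (1/0.022) × 0.9683^(2/3) × √0.0027 = 2.312 m/s. Hydraulic depth D_h = A/T = 14.54/14.47 = 1.005 m.
Froude number Fr = V/√(g·D_h) = 2.312/√(9.81×1.005) = 0.736, which is less than 1, so the flow is subcritical.

subcritical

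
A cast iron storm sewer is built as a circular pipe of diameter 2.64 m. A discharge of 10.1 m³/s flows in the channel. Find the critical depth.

y_c = 1.42 m

At critical depth, Q² T / (g A³) = 1, i.e. A³/T = Q²/g = 10.1²/9.81 = 10.4.
At y = 1.54 m: A³/T = 14 — high.
At y = 1.42 m: A³/T = 10.26 — matches.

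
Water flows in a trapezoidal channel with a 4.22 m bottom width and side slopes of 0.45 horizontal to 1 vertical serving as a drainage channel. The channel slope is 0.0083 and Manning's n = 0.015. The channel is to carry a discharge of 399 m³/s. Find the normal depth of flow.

y_n = 5.61 m

Manning's equation rearranged: A R^(2/3) = nQ / (1·√S) = 0.015 × 399 / (√0.0083) = 65.69.
At y = 4.12 m: A R^(2/3) = 38.23 — low.
At y = 6.27 m: A R^(2/3) = 80.38 — high.
At y = 5.61 m: A R^(2/3) = 65.73 — close enough.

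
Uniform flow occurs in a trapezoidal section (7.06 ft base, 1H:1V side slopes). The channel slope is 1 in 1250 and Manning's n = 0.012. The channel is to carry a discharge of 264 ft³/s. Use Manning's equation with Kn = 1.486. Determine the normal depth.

y_n = 3.89 ft

Manning's equation rearranged: A R^(2/3) = nQ / (1.486·√S) = 0.012 × 264 / (1.486 × √0.0008) = 75.37.
Try y = 4.28 ft: A R^(2/3) = 90.17 — over.
Try y = 3.89 ft: A R^(2/3) = 75.47 — ≈ 75.37.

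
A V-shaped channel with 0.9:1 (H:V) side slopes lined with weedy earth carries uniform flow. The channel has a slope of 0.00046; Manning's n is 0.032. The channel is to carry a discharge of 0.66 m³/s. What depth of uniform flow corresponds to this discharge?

y_n = 1.36 m

Manning's equation rearranged: A R^(2/3) = nQ / (1·√S) = 0.032 × 0.66 / (√0.00046) = 0.9847.
Trying y = 1.13 m: A R^(2/3) = 0.6008 — too small.
Trying y = 1.54 m: A R^(2/3) = 1.372 — too large.
Trying y = 1.36 m: A R^(2/3) = 0.9846 — close enough.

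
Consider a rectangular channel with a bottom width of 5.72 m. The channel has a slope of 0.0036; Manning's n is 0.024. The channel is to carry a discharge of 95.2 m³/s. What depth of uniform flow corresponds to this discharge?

Manning's equation rearranged: A R^(2/3) = nQ / (1·√S) = 0.024 × 95.2 / (√0.0036) = 38.08.
Trying y = 5.11 m: A R^(2/3) = 43.79 — over.
Trying y = 4.57 m: A R^(2/3) = 38.09 — close enough.

y_n = 4.57 m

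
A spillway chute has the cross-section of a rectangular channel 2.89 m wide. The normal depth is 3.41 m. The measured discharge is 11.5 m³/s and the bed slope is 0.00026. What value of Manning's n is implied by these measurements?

Flow area A = b·y = 2.89 × 3.41 = 9.855 m². Wetted perimeter P = b + 2y = 2.89 + 2×3.41 = 9.71 m.
Hydraulic radius R = A/P = 9.855/9.71 = 1.015 m.
Rearranging Manning's equation: n = (1/Q) A R^(2/3) S^(1/2) = (1/11.5) × 9.855 × 1.015^(2/3) × √0.00026 = 0.014.

n = 0.014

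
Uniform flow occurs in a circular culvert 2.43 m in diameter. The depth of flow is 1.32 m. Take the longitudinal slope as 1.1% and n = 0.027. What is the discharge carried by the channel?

Q = 7.42 m³/s

For a circular section of diameter D = 2.43 m at depth y = 1.32 m, the central angle is θ = 2 arccos(1 − 2y/D) = 3.315 rad. Then A = (D²/8)(θ − sin θ) = 2.574 m² and P = Dθ/2 = 4.027 m.
Hydraulic radius R = A/P = 2.574/4.027 = 0.6391 m.
Manning's equation: Q = (1/n) A R^(2/3) S^(1/2) = (1/0.027) × 2.574 × 0.6391^(2/3) × 0.011^(1/2) = 7.42 m³/s.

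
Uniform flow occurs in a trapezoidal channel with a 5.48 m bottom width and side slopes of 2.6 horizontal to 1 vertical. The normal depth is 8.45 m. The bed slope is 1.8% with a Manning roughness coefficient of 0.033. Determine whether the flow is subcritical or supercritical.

supercritical

With bottom width b = 5.48 m and side slope z = 2.6: A = (b + zy)y = (5.48 + 2.6×8.45)×8.45 = 232 m²; P = b + 2y√(1+z²) = 5.48 + 2×8.45×2.786 = 52.56 m.
Hydraulic radius R = A/P = 232/52.56 = 4.413 m.
V = (1/n) R^(2/3) √S = (1/0.033) × 4.413^(2/3) × √0.018 = 10.94 m/s. Hydraulic depth D_h = A/T = 232/49.42 = 4.693 m.
Froude number Fr = V/√(g·D_h) = 10.94/√(9.81×4.693) = 1.61, which is greater than 1, so the flow is supercritical.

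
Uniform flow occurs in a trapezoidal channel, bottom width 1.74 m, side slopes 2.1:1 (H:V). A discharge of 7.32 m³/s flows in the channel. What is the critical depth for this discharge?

At critical depth, Q² T / (g A³) = 1, i.e. A³/T = Q²/g = 7.32²/9.81 = 5.462.
Try y = 0.647 m: A³/T = 1.808 — short.
Try y = 0.867 m: A³/T = 5.467 — close enough.

y_c = 0.867 m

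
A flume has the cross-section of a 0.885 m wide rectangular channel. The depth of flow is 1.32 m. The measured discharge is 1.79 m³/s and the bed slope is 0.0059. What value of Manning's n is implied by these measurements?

Flow area A = b·y = 0.885 × 1.32 = 1.168 m². Wetted perimeter P = b + 2y = 0.885 + 2×1.32 = 3.525 m.
Hydraulic radius R = A/P = 1.168/3.525 = 0.3314 m.
Rearranging Manning's equation: n = (1/Q) A R^(2/3) S^(1/2) = (1/1.79) × 1.168 × 0.3314^(2/3) × √0.0059 = 0.024.

n = 0.024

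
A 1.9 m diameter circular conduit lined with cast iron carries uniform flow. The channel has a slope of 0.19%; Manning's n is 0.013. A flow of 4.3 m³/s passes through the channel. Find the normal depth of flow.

y_n = 1.22 m

Manning's equation rearranged: A R^(2/3) = nQ / (1·√S) = 0.013 × 4.3 / (√0.0019) = 1.282.
Try y = 0.897 m: A R^(2/3) = 0.782 — low.
Try y = 1.51 m: A R^(2/3) = 1.676 — high.
Try y = 1.22 m: A R^(2/3) = 1.283 — ≈ 1.282.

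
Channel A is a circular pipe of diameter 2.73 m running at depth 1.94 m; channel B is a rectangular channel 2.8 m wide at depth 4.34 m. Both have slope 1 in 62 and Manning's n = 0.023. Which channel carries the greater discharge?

Channel A: For a circular section of diameter D = 2.73 m at depth y = 1.94 m, the central angle is θ = 2 arccos(1 − 2y/D) = 4.011 rad. Then A = (D²/8)(θ − sin θ) = 4.449 m² and P = Dθ/2 = 5.475 m. Hydraulic radius R = A/P = 4.449/5.475 = 0.8125 m. Q_A = (1/0.023)·4.449·0.8125^(2/3)·√0.01613 = 21.39 m³/s.
Channel B: Flow area A = b·y = 2.8 × 4.34 = 12.15 m². Wetted perimeter P = b + 2y = 2.8 + 2×4.34 = 11.48 m. Hydraulic radius R = A/P = 12.15/11.48 = 1.059 m. Q_B = (1/0.023)·12.15·1.059^(2/3)·√0.01613 = 69.69 m³/s.
Q_A = 21.39 m³/s vs Q_B = 69.69 m³/s, so channel B carries more.

channel B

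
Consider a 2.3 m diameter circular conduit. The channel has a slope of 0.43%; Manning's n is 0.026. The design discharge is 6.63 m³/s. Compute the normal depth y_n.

Manning's equation rearranged: A R^(2/3) = nQ / (1·√S) = 0.026 × 6.63 / (√0.0043) = 2.629.
Try y = 1.24 m: A R^(2/3) = 1.629 — short.
Try y = 1.73 m: A R^(2/3) = 2.629 — close enough.

y_n = 1.73 m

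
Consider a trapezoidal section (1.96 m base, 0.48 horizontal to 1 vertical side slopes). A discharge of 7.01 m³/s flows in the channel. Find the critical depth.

y_c = 1 m

At critical depth, Q² T / (g A³) = 1, i.e. A³/T = Q²/g = 7.01²/9.81 = 5.009.
At y = 1.15 m: A³/T = 7.868 — high.
At y = 0.791 m: A³/T = 2.331 — low.
At y = 1 m: A³/T = 4.975 — ≈ 5.009.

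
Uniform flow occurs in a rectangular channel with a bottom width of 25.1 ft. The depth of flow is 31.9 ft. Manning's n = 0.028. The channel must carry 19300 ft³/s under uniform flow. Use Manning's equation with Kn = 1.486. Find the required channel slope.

Flow area A = b·y = 25.1 × 31.9 = 800.7 ft². Wetted perimeter P = b + 2y = 25.1 + 2×31.9 = 88.9 ft.
Hydraulic radius R = A/P = 800.7/88.9 = 9.007 ft.
From Manning's equation, S = [nQ / (1.486 A R^(2/3))]² = [0.028 × 19300 / (1.486 × 800.7 × 9.007^(2/3))]² = 0.011.

S = 0.011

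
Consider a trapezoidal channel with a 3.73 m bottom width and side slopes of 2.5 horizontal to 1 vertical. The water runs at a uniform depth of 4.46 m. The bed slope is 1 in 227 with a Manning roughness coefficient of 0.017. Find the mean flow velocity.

V = 6.98 m/s

With bottom width b = 3.73 m and side slope z = 2.5: A = (b + zy)y = (3.73 + 2.5×4.46)×4.46 = 66.36 m²; P = b + 2y√(1+z²) = 3.73 + 2×4.46×2.693 = 27.75 m.
Hydraulic radius R = A/P = 66.36/27.75 = 2.392 m.
From Manning's equation, V = (1/n) R^(2/3) S^(1/2) = (1/0.017) × 2.392^(2/3) × 0.004405^(1/2) = 6.98 m/s.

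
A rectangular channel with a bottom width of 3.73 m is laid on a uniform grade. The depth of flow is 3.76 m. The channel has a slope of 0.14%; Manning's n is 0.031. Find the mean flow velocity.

Flow area A = b·y = 3.73 × 3.76 = 14.02 m². Wetted perimeter P = b + 2y = 3.73 + 2×3.76 = 11.25 m.
Hydraulic radius R = A/P = 14.02/11.25 = 1.247 m.
From Manning's equation, V = (1/n) R^(2/3) S^(1/2) = (1/0.031) × 1.247^(2/3) × 0.0014^(1/2) = 1.4 m/s.

V = 1.4 m/s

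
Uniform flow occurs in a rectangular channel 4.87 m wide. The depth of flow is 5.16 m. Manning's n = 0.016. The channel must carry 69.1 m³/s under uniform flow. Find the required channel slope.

Flow area A = b·y = 4.87 × 5.16 = 25.13 m². Wetted perimeter P = b + 2y = 4.87 + 2×5.16 = 15.19 m.
Hydraulic radius R = A/P = 25.13/15.19 = 1.654 m.
From Manning's equation, S = [nQ / (1 A R^(2/3))]² = [0.016 × 69.1 / (1 × 25.13 × 1.654^(2/3))]² = 0.000989.

S = 0.000989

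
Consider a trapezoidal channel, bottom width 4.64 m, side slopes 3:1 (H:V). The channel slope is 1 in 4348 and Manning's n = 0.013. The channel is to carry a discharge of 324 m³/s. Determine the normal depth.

Manning's equation rearranged: A R^(2/3) = nQ / (1·√S) = 0.013 × 324 / (√0.00023) = 277.7.
At y = 6.57 m: A R^(2/3) = 366.2 — high.
At y = 4.03 m: A R^(2/3) = 115.4 — low.
At y = 5.86 m: A R^(2/3) = 278.2 — matches.

y_n = 5.86 m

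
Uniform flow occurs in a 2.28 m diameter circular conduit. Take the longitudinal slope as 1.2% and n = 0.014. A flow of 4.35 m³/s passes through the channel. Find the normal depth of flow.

y_n = 0.688 m

Manning's equation rearranged: A R^(2/3) = nQ / (1·√S) = 0.014 × 4.35 / (√0.012) = 0.5559.
At y = 0.576 m: A R^(2/3) = 0.3925 — too small.
At y = 0.781 m: A R^(2/3) = 0.7086 — too large.
At y = 0.688 m: A R^(2/3) = 0.5559 — matches.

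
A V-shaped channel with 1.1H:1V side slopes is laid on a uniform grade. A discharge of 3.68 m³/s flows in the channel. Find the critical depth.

At critical depth, Q² T / (g A³) = 1, i.e. A³/T = Q²/g = 3.68²/9.81 = 1.38.
At y = 0.904 m: A³/T = 0.3653 — short.
At y = 1.31 m: A³/T = 2.334 — over.
At y = 1.18 m: A³/T = 1.384 — ≈ 1.38.

y_c = 1.18 m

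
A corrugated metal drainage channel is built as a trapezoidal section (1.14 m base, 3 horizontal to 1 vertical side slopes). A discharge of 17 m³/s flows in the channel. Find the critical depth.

At critical depth, Q² T / (g A³) = 1, i.e. A³/T = Q²/g = 17²/9.81 = 29.46.
Trying y = 1.43 m: A³/T = 48.17 — too large.
Trying y = 1.28 m: A³/T = 29.37 — matches.

y_c = 1.28 m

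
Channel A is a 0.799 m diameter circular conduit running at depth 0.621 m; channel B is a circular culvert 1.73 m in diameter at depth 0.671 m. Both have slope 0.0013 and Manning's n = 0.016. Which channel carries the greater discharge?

channel B

Channel A: For a circular section of diameter D = 0.799 m at depth y = 0.621 m, the central angle is θ = 2 arccos(1 − 2y/D) = 4.317 rad. Then A = (D²/8)(θ − sin θ) = 0.4181 m² and P = Dθ/2 = 1.725 m. Hydraulic radius R = A/P = 0.4181/1.725 = 0.2425 m. Q_A = (1/0.016)·0.4181·0.2425^(2/3)·√0.0013 = 0.3664 m³/s.
Channel B: For a circular section of diameter D = 1.73 m at depth y = 0.671 m, the central angle is θ = 2 arccos(1 − 2y/D) = 2.689 rad. Then A = (D²/8)(θ − sin θ) = 0.8425 m² and P = Dθ/2 = 2.326 m. Hydraulic radius R = A/P = 0.8425/2.326 = 0.3622 m. Q_B = (1/0.016)·0.8425·0.3622^(2/3)·√0.0013 = 0.9647 m³/s.
Q_A = 0.3664 m³/s vs Q_B = 0.9647 m³/s, so channel B carries more.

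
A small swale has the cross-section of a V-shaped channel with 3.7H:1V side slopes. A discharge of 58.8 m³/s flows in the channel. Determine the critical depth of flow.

At critical depth, Q² T / (g A³) = 1, i.e. A³/T = Q²/g = 58.8²/9.81 = 352.4.
At y = 2.55 m: A³/T = 738 — over.
At y = 1.5 m: A³/T = 51.98 — short.
At y = 2.2 m: A³/T = 352.8 — close enough.

y_c = 2.2 m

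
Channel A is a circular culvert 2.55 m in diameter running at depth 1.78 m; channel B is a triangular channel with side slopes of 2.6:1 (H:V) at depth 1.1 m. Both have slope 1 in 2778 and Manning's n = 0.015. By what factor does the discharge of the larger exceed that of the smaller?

1.56

Channel A: For a circular section of diameter D = 2.55 m at depth y = 1.78 m, the central angle is θ = 2 arccos(1 − 2y/D) = 3.956 rad. Then A = (D²/8)(θ − sin θ) = 3.807 m² and P = Dθ/2 = 5.044 m. Hydraulic radius R = A/P = 3.807/5.044 = 0.7547 m. Q_A = (1/0.015)·3.807·0.7547^(2/3)·√0.00036 = 3.991 m³/s.
Channel B: For a triangular section with side slope z = 2.6: A = zy² = 2.6×1.1² = 3.146 m²; P = 2y√(1+z²) = 2×1.1×2.786 = 6.128 m. Hydraulic radius R = A/P = 3.146/6.128 = 0.5133 m. Q_B = (1/0.015)·3.146·0.5133^(2/3)·√0.00036 = 2.551 m³/s.
The larger discharge is 3.991 m³/s and the smaller is 2.551 m³/s; the ratio is 1.56.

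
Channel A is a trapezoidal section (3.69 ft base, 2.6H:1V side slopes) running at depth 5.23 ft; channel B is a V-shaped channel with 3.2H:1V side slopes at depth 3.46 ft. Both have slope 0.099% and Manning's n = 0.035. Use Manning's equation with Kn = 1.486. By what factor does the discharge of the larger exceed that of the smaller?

3.32

Channel A: With bottom width b = 3.69 ft and side slope z = 2.6: A = (b + zy)y = (3.69 + 2.6×5.23)×5.23 = 90.42 ft²; P = b + 2y√(1+z²) = 3.69 + 2×5.23×2.786 = 32.83 ft. Hydraulic radius R = A/P = 90.42/32.83 = 2.754 ft. Q_A = (1.486/0.035)·90.42·2.754^(2/3)·√0.00099 = 237.3 ft³/s.
Channel B: For a triangular section with side slope z = 3.2: A = zy² = 3.2×3.46² = 38.31 ft²; P = 2y√(1+z²) = 2×3.46×3.353 = 23.2 ft. Hydraulic radius R = A/P = 38.31/23.2 = 1.651 ft. Q_B = (1.486/0.035)·38.31·1.651^(2/3)·√0.00099 = 71.5 ft³/s.
The larger discharge is 237.3 ft³/s and the smaller is 71.5 ft³/s; the ratio is 3.32.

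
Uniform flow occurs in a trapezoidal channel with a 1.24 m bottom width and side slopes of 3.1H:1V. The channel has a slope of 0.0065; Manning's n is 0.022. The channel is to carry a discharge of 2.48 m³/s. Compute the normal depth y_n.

Manning's equation rearranged: A R^(2/3) = nQ / (1·√S) = 0.022 × 2.48 / (√0.0065) = 0.6767.
Try y = 0.449 m: A R^(2/3) = 0.5102 — low.
Try y = 0.514 m: A R^(2/3) = 0.6776 — ≈ 0.6767.

y_n = 0.514 m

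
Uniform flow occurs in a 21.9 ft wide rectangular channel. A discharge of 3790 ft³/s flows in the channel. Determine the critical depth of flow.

For a rectangular channel, critical depth y_c = (q²/g)^(1/3) where q = Q/b = 3790/21.9 = 173.1 ft²/s.
So y_c = (173.1²/32.2)^(1/3) = 9.76 ft.

y_c = 9.76 ft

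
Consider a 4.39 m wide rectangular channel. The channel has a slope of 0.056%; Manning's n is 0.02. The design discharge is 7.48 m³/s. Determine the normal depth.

y_n = 1.54 m

Manning's equation rearranged: A R^(2/3) = nQ / (1·√S) = 0.02 × 7.48 / (√0.00056) = 6.322.
At y = 1.16 m: A R^(2/3) = 4.237 — short.
At y = 1.85 m: A R^(2/3) = 8.143 — over.
At y = 1.54 m: A R^(2/3) = 6.326 — ≈ 6.322.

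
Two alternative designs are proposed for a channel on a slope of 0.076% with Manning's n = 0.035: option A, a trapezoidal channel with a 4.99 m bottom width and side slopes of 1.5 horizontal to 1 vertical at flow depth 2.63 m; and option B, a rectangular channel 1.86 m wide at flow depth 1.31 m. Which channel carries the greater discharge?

Channel A: With bottom width b = 4.99 m and side slope z = 1.5: A = (b + zy)y = (4.99 + 1.5×2.63)×2.63 = 23.5 m²; P = b + 2y√(1+z²) = 4.99 + 2×2.63×1.803 = 14.47 m. Hydraulic radius R = A/P = 23.5/14.47 = 1.624 m. Q_A = (1/0.035)·23.5·1.624^(2/3)·√0.00076 = 25.57 m³/s.
Channel B: Flow area A = b·y = 1.86 × 1.31 = 2.437 m². Wetted perimeter P = b + 2y = 1.86 + 2×1.31 = 4.48 m. Hydraulic radius R = A/P = 2.437/4.48 = 0.5439 m. Q_B = (1/0.035)·2.437·0.5439^(2/3)·√0.00076 = 1.279 m³/s.
Q_A = 25.57 m³/s vs Q_B = 1.279 m³/s, so channel A carries more.

channel A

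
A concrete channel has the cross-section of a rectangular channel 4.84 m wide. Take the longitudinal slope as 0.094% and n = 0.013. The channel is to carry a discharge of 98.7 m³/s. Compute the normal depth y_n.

y_n = 6.01 m

Manning's equation rearranged: A R^(2/3) = nQ / (1·√S) = 0.013 × 98.7 / (√0.00094) = 41.85.
Trying y = 5.07 m: A R^(2/3) = 34.1 — too small.
Trying y = 7.69 m: A R^(2/3) = 55.9 — too large.
Trying y = 6.01 m: A R^(2/3) = 41.84 — close enough.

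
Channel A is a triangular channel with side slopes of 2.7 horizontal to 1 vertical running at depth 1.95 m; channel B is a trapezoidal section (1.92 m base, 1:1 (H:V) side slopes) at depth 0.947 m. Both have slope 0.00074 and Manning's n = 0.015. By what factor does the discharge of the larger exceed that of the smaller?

Channel A: For a triangular section with side slope z = 2.7: A = zy² = 2.7×1.95² = 10.27 m²; P = 2y√(1+z²) = 2×1.95×2.879 = 11.23 m. Hydraulic radius R = A/P = 10.27/11.23 = 0.9143 m. Q_A = (1/0.015)·10.27·0.9143^(2/3)·√0.00074 = 17.54 m³/s.
Channel B: With bottom width b = 1.92 m and side slope z = 1: A = (b + zy)y = (1.92 + 1×0.947)×0.947 = 2.715 m²; P = b + 2y√(1+z²) = 1.92 + 2×0.947×1.414 = 4.599 m. Hydraulic radius R = A/P = 2.715/4.599 = 0.5904 m. Q_B = (1/0.015)·2.715·0.5904^(2/3)·√0.00074 = 3.465 m³/s.
The larger discharge is 17.54 m³/s and the smaller is 3.465 m³/s; the ratio is 5.06.

5.06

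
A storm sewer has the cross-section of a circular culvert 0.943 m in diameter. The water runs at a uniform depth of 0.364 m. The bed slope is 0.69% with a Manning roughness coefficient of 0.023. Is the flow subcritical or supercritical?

For a circular section of diameter D = 0.943 m at depth y = 0.364 m, the central angle is θ = 2 arccos(1 − 2y/D) = 2.682 rad. Then A = (D²/8)(θ − sin θ) = 0.2487 m² and P = Dθ/2 = 1.264 m.
Hydraulic radius R = A/P = 0.2487/1.264 = 0.1967 m.
V = (1/n) R^(2/3) √S = (1/0.023) × 0.1967^(2/3) × √0.0069 = 1.222 m/s. Hydraulic depth D_h = A/T = 0.2487/0.9182 = 0.2709 m.
Froude number Fr = V/√(g·D_h) = 1.222/√(9.81×0.2709) = 0.749, which is less than 1, so the flow is subcritical.

subcritical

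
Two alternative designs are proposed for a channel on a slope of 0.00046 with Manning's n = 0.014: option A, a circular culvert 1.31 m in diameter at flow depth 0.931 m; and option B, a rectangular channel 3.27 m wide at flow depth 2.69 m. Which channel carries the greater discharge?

channel B

Channel A: For a circular section of diameter D = 1.31 m at depth y = 0.931 m, the central angle is θ = 2 arccos(1 − 2y/D) = 4.012 rad. Then A = (D²/8)(θ − sin θ) = 1.024 m² and P = Dθ/2 = 2.628 m. Hydraulic radius R = A/P = 1.024/2.628 = 0.3899 m. Q_A = (1/0.014)·1.024·0.3899^(2/3)·√0.00046 = 0.8376 m³/s.
Channel B: Flow area A = b·y = 3.27 × 2.69 = 8.796 m². Wetted perimeter P = b + 2y = 3.27 + 2×2.69 = 8.65 m. Hydraulic radius R = A/P = 8.796/8.65 = 1.017 m. Q_B = (1/0.014)·8.796·1.017^(2/3)·√0.00046 = 13.63 m³/s.
Q_A = 0.8376 m³/s vs Q_B = 13.63 m³/s, so channel B carries more.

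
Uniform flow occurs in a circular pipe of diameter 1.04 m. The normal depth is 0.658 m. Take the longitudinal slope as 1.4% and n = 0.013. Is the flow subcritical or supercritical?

For a circular section of diameter D = 1.04 m at depth y = 0.658 m, the central angle is θ = 2 arccos(1 − 2y/D) = 3.679 rad. Then A = (D²/8)(θ − sin θ) = 0.5666 m² and P = Dθ/2 = 1.913 m.
Hydraulic radius R = A/P = 0.5666/1.913 = 0.2962 m.
V = (1/n) R^(2/3) √S = (1/0.013) × 0.2962^(2/3) × √0.014 = 4.044 m/s. Hydraulic depth D_h = A/T = 0.5666/1.003 = 0.565 m.
Froude number Fr = V/√(g·D_h) = 4.044/√(9.81×0.565) = 1.72, which is greater than 1, so the flow is supercritical.

supercritical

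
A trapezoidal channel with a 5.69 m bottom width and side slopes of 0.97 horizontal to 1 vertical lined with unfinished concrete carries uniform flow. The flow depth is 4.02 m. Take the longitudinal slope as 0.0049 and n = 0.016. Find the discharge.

With bottom width b = 5.69 m and side slope z = 0.97: A = (b + zy)y = (5.69 + 0.97×4.02)×4.02 = 38.55 m²; P = b + 2y√(1+z²) = 5.69 + 2×4.02×1.393 = 16.89 m.
Hydraulic radius R = A/P = 38.55/16.89 = 2.282 m.
Manning's equation: Q = (1/n) A R^(2/3) S^(1/2) = (1/0.016) × 38.55 × 2.282^(2/3) × 0.0049^(1/2) = 292 m³/s.

Q = 292 m³/s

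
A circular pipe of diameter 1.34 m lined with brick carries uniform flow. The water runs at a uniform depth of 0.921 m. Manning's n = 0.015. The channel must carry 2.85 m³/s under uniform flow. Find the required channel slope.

For a circular section of diameter D = 1.34 m at depth y = 0.921 m, the central angle is θ = 2 arccos(1 − 2y/D) = 3.91 rad. Then A = (D²/8)(θ − sin θ) = 1.033 m² and P = Dθ/2 = 2.619 m.
Hydraulic radius R = A/P = 1.033/2.619 = 0.3945 m.
From Manning's equation, S = [nQ / (1 A R^(2/3))]² = [0.015 × 2.85 / (1 × 1.033 × 0.3945^(2/3))]² = 0.00591.

S = 0.00591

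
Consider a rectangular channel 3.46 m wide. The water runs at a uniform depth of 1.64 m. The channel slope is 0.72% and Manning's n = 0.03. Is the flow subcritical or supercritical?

Flow area A = b·y = 3.46 × 1.64 = 5.674 m². Wetted perimeter P = b + 2y = 3.46 + 2×1.64 = 6.74 m.
Hydraulic radius R = A/P = 5.674/6.74 = 0.8419 m.
V = (1/n) R^(2/3) √S = (1/0.03) × 0.8419^(2/3) × √0.0072 = 2.522 m/s. Hydraulic depth D_h = A/T = 5.674/3.46 = 1.64 m.
Froude number Fr = V/√(g·D_h) = 2.522/√(9.81×1.64) = 0.629, which is less than 1, so the flow is subcritical.

subcritical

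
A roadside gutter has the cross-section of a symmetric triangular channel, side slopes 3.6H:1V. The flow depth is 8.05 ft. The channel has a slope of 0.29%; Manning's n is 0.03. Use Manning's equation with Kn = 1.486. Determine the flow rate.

Q = 1540 ft³/s

For a triangular section with side slope z = 3.6: A = zy² = 3.6×8.05² = 233.3 ft²; P = 2y√(1+z²) = 2×8.05×3.736 = 60.15 ft.
Hydraulic radius R = A/P = 233.3/60.15 = 3.878 ft.
Manning's equation: Q = (1.486/n) A R^(2/3) S^(1/2) = (1.486/0.03) × 233.3 × 3.878^(2/3) × 0.0029^(1/2) = 1540 ft³/s.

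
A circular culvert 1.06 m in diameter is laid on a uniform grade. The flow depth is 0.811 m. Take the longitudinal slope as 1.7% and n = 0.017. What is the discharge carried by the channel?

For a circular section of diameter D = 1.06 m at depth y = 0.811 m, the central angle is θ = 2 arccos(1 − 2y/D) = 4.259 rad. Then A = (D²/8)(θ − sin θ) = 0.7245 m² and P = Dθ/2 = 2.257 m.
Hydraulic radius R = A/P = 0.7245/2.257 = 0.3209 m.
Manning's equation: Q = (1/n) A R^(2/3) S^(1/2) = (1/0.017) × 0.7245 × 0.3209^(2/3) × 0.017^(1/2) = 2.6 m³/s.

Q = 2.6 m³/s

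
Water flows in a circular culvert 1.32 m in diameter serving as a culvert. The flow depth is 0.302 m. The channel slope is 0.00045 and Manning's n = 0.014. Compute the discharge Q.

Q = 0.114 m³/s

For a circular section of diameter D = 1.32 m at depth y = 0.302 m, the central angle is θ = 2 arccos(1 − 2y/D) = 1.995 rad. Then A = (D²/8)(θ − sin θ) = 0.236 m² and P = Dθ/2 = 1.317 m.
Hydraulic radius R = A/P = 0.236/1.317 = 0.1792 m.
Manning's equation: Q = (1/n) A R^(2/3) S^(1/2) = (1/0.014) × 0.236 × 0.1792^(2/3) × 0.00045^(1/2) = 0.114 m³/s.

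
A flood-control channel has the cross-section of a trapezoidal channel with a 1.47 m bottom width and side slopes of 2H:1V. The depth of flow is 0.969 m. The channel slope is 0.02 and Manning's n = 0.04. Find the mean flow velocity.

V = 2.43 m/s

With bottom width b = 1.47 m and side slope z = 2: A = (b + zy)y = (1.47 + 2×0.969)×0.969 = 3.302 m²; P = b + 2y√(1+z²) = 1.47 + 2×0.969×2.236 = 5.803 m.
Hydraulic radius R = A/P = 3.302/5.803 = 0.569 m.
From Manning's equation, V = (1/n) R^(2/3) S^(1/2) = (1/0.04) × 0.569^(2/3) × 0.02^(1/2) = 2.43 m/s.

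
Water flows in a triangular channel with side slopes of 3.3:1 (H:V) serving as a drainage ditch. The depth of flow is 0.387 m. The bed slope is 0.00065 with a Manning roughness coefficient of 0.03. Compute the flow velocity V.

For a triangular section with side slope z = 3.3: A = zy² = 3.3×0.387² = 0.4942 m²; P = 2y√(1+z²) = 2×0.387×3.448 = 2.669 m.
Hydraulic radius R = A/P = 0.4942/2.669 = 0.1852 m.
From Manning's equation, V = (1/n) R^(2/3) S^(1/2) = (1/0.03) × 0.1852^(2/3) × 0.00065^(1/2) = 0.276 m/s.

V = 0.276 m/s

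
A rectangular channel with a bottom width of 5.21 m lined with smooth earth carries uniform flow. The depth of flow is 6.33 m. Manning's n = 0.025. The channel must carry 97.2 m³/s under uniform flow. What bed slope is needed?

S = 0.0024

Flow area A = b·y = 5.21 × 6.33 = 32.98 m². Wetted perimeter P = b + 2y = 5.21 + 2×6.33 = 17.87 m.
Hydraulic radius R = A/P = 32.98/17.87 = 1.846 m.
From Manning's equation, S = [nQ / (1 A R^(2/3))]² = [0.025 × 97.2 / (1 × 32.98 × 1.846^(2/3))]² = 0.0024.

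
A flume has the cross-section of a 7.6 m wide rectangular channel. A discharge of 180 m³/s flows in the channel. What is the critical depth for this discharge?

y_c = 3.85 m

For a rectangular channel, critical depth y_c = (q²/g)^(1/3) where q = Q/b = 180/7.6 = 23.68 m²/s.
So y_c = (23.68²/9.81)^(1/3) = 3.85 m.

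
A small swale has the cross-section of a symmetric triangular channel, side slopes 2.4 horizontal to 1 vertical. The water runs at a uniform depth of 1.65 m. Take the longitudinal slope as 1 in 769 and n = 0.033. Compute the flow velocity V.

For a triangular section with side slope z = 2.4: A = zy² = 2.4×1.65² = 6.534 m²; P = 2y√(1+z²) = 2×1.65×2.6 = 8.58 m.
Hydraulic radius R = A/P = 6.534/8.58 = 0.7615 m.
From Manning's equation, V = (1/n) R^(2/3) S^(1/2) = (1/0.033) × 0.7615^(2/3) × 0.0013^(1/2) = 0.911 m/s.

V = 0.911 m/s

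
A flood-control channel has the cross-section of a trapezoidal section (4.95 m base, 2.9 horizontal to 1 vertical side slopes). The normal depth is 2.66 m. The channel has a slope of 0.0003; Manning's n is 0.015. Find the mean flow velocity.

With bottom width b = 4.95 m and side slope z = 2.9: A = (b + zy)y = (4.95 + 2.9×2.66)×2.66 = 33.69 m²; P = b + 2y√(1+z²) = 4.95 + 2×2.66×3.068 = 21.27 m.
Hydraulic radius R = A/P = 33.69/21.27 = 1.584 m.
From Manning's equation, V = (1/n) R^(2/3) S^(1/2) = (1/0.015) × 1.584^(2/3) × 0.0003^(1/2) = 1.57 m/s.

V = 1.57 m/s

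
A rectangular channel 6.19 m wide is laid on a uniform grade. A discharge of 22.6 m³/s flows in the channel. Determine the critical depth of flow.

y_c = 1.11 m

For a rectangular channel, critical depth y_c = (q²/g)^(1/3) where q = Q/b = 22.6/6.19 = 3.651 m²/s.
So y_c = (3.651²/9.81)^(1/3) = 1.11 m.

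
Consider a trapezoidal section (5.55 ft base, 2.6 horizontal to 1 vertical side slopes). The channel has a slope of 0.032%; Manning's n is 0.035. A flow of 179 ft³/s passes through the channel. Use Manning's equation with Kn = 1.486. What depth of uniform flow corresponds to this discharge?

Manning's equation rearranged: A R^(2/3) = nQ / (1.486·√S) = 0.035 × 179 / (1.486 × √0.00032) = 235.7.
Try y = 4.06 ft: A R^(2/3) = 114.6 — too small.
Try y = 5.58 ft: A R^(2/3) = 235.6 — matches.

y_n = 5.58 ft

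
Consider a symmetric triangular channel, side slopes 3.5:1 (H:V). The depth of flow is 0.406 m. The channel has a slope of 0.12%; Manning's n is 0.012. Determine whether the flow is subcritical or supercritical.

subcritical

For a triangular section with side slope z = 3.5: A = zy² = 3.5×0.406² = 0.5769 m²; P = 2y√(1+z²) = 2×0.406×3.64 = 2.956 m.
Hydraulic radius R = A/P = 0.5769/2.956 = 0.1952 m.
V = (1/n) R^(2/3) √S = (1/0.012) × 0.1952^(2/3) × √0.0012 = 0.9714 m/s. Hydraulic depth D_h = A/T = 0.5769/2.842 = 0.203 m.
Froude number Fr = V/√(g·D_h) = 0.9714/√(9.81×0.203) = 0.688, which is less than 1, so the flow is subcritical.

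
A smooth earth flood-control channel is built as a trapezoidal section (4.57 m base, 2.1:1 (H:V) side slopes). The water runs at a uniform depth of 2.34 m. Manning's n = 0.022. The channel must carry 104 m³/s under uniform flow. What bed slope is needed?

With bottom width b = 4.57 m and side slope z = 2.1: A = (b + zy)y = (4.57 + 2.1×2.34)×2.34 = 22.19 m²; P = b + 2y√(1+z²) = 4.57 + 2×2.34×2.326 = 15.46 m.
Hydraulic radius R = A/P = 22.19/15.46 = 1.436 m.
From Manning's equation, S = [nQ / (1 A R^(2/3))]² = [0.022 × 104 / (1 × 22.19 × 1.436^(2/3))]² = 0.00656.

S = 0.00656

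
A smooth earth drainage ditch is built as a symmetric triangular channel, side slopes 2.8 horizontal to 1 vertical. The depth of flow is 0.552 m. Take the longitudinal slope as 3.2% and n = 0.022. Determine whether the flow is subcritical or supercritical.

For a triangular section with side slope z = 2.8: A = zy² = 2.8×0.552² = 0.8532 m²; P = 2y√(1+z²) = 2×0.552×2.973 = 3.282 m.
Hydraulic radius R = A/P = 0.8532/3.282 = 0.2599 m.
V = (1/n) R^(2/3) √S = (1/0.022) × 0.2599^(2/3) × √0.032 = 3.312 m/s. Hydraulic depth D_h = A/T = 0.8532/3.091 = 0.276 m.
Froude number Fr = V/√(g·D_h) = 3.312/√(9.81×0.276) = 2.01, which is greater than 1, so the flow is supercritical.

supercritical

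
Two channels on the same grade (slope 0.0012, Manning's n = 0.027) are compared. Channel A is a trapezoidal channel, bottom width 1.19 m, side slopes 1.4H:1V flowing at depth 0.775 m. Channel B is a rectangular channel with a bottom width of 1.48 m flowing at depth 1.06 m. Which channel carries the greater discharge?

Channel A: With bottom width b = 1.19 m and side slope z = 1.4: A = (b + zy)y = (1.19 + 1.4×0.775)×0.775 = 1.763 m²; P = b + 2y√(1+z²) = 1.19 + 2×0.775×1.72 = 3.857 m. Hydraulic radius R = A/P = 1.763/3.857 = 0.4572 m. Q_A = (1/0.027)·1.763·0.4572^(2/3)·√0.0012 = 1.342 m³/s.
Channel B: Flow area A = b·y = 1.48 × 1.06 = 1.569 m². Wetted perimeter P = b + 2y = 1.48 + 2×1.06 = 3.6 m. Hydraulic radius R = A/P = 1.569/3.6 = 0.4358 m. Q_B = (1/0.027)·1.569·0.4358^(2/3)·√0.0012 = 1.157 m³/s.
Q_A = 1.342 m³/s vs Q_B = 1.157 m³/s, so channel A carries more.

channel A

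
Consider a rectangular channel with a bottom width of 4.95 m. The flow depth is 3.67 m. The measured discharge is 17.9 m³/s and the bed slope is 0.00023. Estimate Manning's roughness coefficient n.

n = 0.02

Flow area A = b·y = 4.95 × 3.67 = 18.17 m². Wetted perimeter P = b + 2y = 4.95 + 2×3.67 = 12.29 m.
Hydraulic radius R = A/P = 18.17/12.29 = 1.478 m.
Rearranging Manning's equation: n = (1/Q) A R^(2/3) S^(1/2) = (1/17.9) × 18.17 × 1.478^(2/3) × √0.00023 = 0.02.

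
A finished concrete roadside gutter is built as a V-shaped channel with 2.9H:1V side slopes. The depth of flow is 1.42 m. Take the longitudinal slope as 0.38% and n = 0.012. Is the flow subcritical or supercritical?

supercritical

For a triangular section with side slope z = 2.9: A = zy² = 2.9×1.42² = 5.848 m²; P = 2y√(1+z²) = 2×1.42×3.068 = 8.712 m.
Hydraulic radius R = A/P = 5.848/8.712 = 0.6712 m.
V = (1/n) R^(2/3) √S = (1/0.012) × 0.6712^(2/3) × √0.0038 = 3.938 m/s. Hydraulic depth D_h = A/T = 5.848/8.236 = 0.71 m.
Froude number Fr = V/√(g·D_h) = 3.938/√(9.81×0.71) = 1.49, which is greater than 1, so the flow is supercritical.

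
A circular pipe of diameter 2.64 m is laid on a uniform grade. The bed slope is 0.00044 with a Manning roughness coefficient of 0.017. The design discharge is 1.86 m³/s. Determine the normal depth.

Manning's equation rearranged: A R^(2/3) = nQ / (1·√S) = 0.017 × 1.86 / (√0.00044) = 1.507.
At y = 0.96 m: A R^(2/3) = 1.172 — low.
At y = 1.34 m: A R^(2/3) = 2.128 — high.
At y = 1.1 m: A R^(2/3) = 1.506 — close enough.

y_n = 1.1 m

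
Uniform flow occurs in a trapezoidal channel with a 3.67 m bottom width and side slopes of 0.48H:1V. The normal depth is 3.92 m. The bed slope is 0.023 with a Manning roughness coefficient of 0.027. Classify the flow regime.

supercritical

With bottom width b = 3.67 m and side slope z = 0.48: A = (b + zy)y = (3.67 + 0.48×3.92)×3.92 = 21.76 m²; P = b + 2y√(1+z²) = 3.67 + 2×3.92×1.109 = 12.37 m.
Hydraulic radius R = A/P = 21.76/12.37 = 1.76 m.
V = (1/n) R^(2/3) √S = (1/0.027) × 1.76^(2/3) × √0.023 = 8.187 m/s. Hydraulic depth D_h = A/T = 21.76/7.433 = 2.928 m.
Froude number Fr = V/√(g·D_h) = 8.187/√(9.81×2.928) = 1.53, which is greater than 1, so the flow is supercritical.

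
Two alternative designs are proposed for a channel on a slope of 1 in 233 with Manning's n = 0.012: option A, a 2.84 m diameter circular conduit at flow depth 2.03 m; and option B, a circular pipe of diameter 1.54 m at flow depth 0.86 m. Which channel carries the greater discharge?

channel A

Channel A: For a circular section of diameter D = 2.84 m at depth y = 2.03 m, the central angle is θ = 2 arccos(1 − 2y/D) = 4.03 rad. Then A = (D²/8)(θ − sin θ) = 4.845 m² and P = Dθ/2 = 5.722 m. Hydraulic radius R = A/P = 4.845/5.722 = 0.8467 m. Q_A = (1/0.012)·4.845·0.8467^(2/3)·√0.004292 = 23.67 m³/s.
Channel B: For a circular section of diameter D = 1.54 m at depth y = 0.86 m, the central angle is θ = 2 arccos(1 − 2y/D) = 3.376 rad. Then A = (D²/8)(θ − sin θ) = 1.07 m² and P = Dθ/2 = 2.599 m. Hydraulic radius R = A/P = 1.07/2.599 = 0.4115 m. Q_B = (1/0.012)·1.07·0.4115^(2/3)·√0.004292 = 3.23 m³/s.
Q_A = 23.67 m³/s vs Q_B = 3.23 m³/s, so channel A carries more.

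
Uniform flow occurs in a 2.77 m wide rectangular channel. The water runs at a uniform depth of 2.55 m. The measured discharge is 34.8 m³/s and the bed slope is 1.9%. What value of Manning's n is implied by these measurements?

Flow area A = b·y = 2.77 × 2.55 = 7.063 m². Wetted perimeter P = b + 2y = 2.77 + 2×2.55 = 7.87 m.
Hydraulic radius R = A/P = 7.063/7.87 = 0.8975 m.
Rearranging Manning's equation: n = (1/Q) A R^(2/3) S^(1/2) = (1/34.8) × 7.063 × 0.8975^(2/3) × √0.019 = 0.026.

n = 0.026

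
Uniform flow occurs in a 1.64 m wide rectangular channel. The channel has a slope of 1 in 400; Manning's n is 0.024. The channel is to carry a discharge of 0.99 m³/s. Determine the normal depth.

Manning's equation rearranged: A R^(2/3) = nQ / (1·√S) = 0.024 × 0.99 / (√0.0025) = 0.4752.
Trying y = 0.68 m: A R^(2/3) = 0.5766 — high.
Trying y = 0.421 m: A R^(2/3) = 0.2942 — low.
Trying y = 0.591 m: A R^(2/3) = 0.4754 — ≈ 0.4752.

y_n = 0.591 m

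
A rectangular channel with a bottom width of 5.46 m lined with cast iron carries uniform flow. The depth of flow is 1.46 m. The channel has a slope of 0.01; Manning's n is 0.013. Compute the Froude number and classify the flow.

Flow area A = b·y = 5.46 × 1.46 = 7.972 m². Wetted perimeter P = b + 2y = 5.46 + 2×1.46 = 8.38 m.
Hydraulic radius R = A/P = 7.972/8.38 = 0.9513 m.
V = (1/n) R^(2/3) √S = (1/0.013) × 0.9513^(2/3) × √0.01 = 7.44 m/s. Hydraulic depth D_h = A/T = 7.972/5.46 = 1.46 m.
Froude number Fr = V/√(g·D_h) = 7.44/√(9.81×1.46) = 1.97, which is greater than 1, so the flow is supercritical.

supercritical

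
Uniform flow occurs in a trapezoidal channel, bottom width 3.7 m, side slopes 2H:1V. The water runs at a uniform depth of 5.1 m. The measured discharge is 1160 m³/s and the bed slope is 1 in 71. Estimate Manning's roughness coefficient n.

With bottom width b = 3.7 m and side slope z = 2: A = (b + zy)y = (3.7 + 2×5.1)×5.1 = 70.89 m²; P = b + 2y√(1+z²) = 3.7 + 2×5.1×2.236 = 26.51 m.
Hydraulic radius R = A/P = 70.89/26.51 = 2.674 m.
Rearranging Manning's equation: n = (1/Q) A R^(2/3) S^(1/2) = (1/1160) × 70.89 × 2.674^(2/3) × √0.01408 = 0.014.

n = 0.014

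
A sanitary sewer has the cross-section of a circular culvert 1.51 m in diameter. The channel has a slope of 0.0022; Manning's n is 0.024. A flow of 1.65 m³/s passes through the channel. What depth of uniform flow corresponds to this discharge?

y_n = 1.12 m

Manning's equation rearranged: A R^(2/3) = nQ / (1·√S) = 0.024 × 1.65 / (√0.0022) = 0.8443.
Trying y = 0.833 m: A R^(2/3) = 0.5505 — too small.
Trying y = 1.39 m: A R^(2/3) = 1.004 — too large.
Trying y = 1.12 m: A R^(2/3) = 0.8419 — matches.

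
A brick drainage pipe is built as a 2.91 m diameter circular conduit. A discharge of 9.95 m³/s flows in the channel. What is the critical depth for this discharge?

At critical depth, Q² T / (g A³) = 1, i.e. A³/T = Q²/g = 9.95²/9.81 = 10.09.
Trying y = 1.19 m: A³/T = 5.853 — short.
Trying y = 1.5 m: A³/T = 14.2 — over.
Trying y = 1.37 m: A³/T = 10.04 — close enough.

y_c = 1.37 m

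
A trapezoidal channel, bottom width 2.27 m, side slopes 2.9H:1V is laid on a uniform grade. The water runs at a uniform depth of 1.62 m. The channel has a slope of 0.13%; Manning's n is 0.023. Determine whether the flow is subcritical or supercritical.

subcritical

With bottom width b = 2.27 m and side slope z = 2.9: A = (b + zy)y = (2.27 + 2.9×1.62)×1.62 = 11.29 m²; P = b + 2y√(1+z²) = 2.27 + 2×1.62×3.068 = 12.21 m.
Hydraulic radius R = A/P = 11.29/12.21 = 0.9246 m.
V = (1/n) R^(2/3) √S = (1/0.023) × 0.9246^(2/3) × √0.0013 = 1.488 m/s. Hydraulic depth D_h = A/T = 11.29/11.67 = 0.9676 m.
Froude number Fr = V/√(g·D_h) = 1.488/√(9.81×0.9676) = 0.483, which is less than 1, so the flow is subcritical.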